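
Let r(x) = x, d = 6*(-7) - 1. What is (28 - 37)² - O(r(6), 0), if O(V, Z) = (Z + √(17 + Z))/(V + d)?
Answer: 81 + √17/37 ≈ 81.111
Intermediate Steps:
d = -43 (d = -42 - 1 = -43)
O(V, Z) = (Z + √(17 + Z))/(-43 + V) (O(V, Z) = (Z + √(17 + Z))/(V - 43) = (Z + √(17 + Z))/(-43 + V))
(28 - 37)² - O(r(6), 0) = (28 - 37)² - (0 + √(17 + 0))/(-43 + 6) = (-9)² - (0 + √17)/(-37) = 81 - (-1)*√17/37 = 81 + √17/37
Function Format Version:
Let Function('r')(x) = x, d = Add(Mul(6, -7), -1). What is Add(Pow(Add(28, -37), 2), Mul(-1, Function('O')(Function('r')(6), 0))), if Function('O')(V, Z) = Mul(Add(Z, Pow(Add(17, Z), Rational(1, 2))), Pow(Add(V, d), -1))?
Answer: Add(81, Mul(Rational(1, 37), Pow(17, Rational(1, 2)))) ≈ 81.111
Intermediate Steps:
d = -43 (d = Add(-42, -1) = -43)
Function('O')(V, Z) = Mul(Pow(Add(-43, V), -1), Add(Z, Pow(Add(17, Z), Rational(1, 2)))) (Function('O')(V, Z) = Mul(Add(Z, Pow(Add(17, Z), Rational(1, 2))), Pow(Add(V, -43), -1)) = Mul(Add(Z, Pow(Add(17, Z), Rational(1, 2))), Pow(Add(-43, V), -1)) = Mul(Pow(Add(-43, V), -1), Add(Z, Pow(Add(17, Z), Rational(1, 2)))))
Add(Pow(Add(28, -37), 2), Mul(-1, Function('O')(Function('r')(6), 0))) = Add(Pow(Add(28, -37), 2), Mul(-1, Mul(Pow(Add(-43, 6), -1), Add(0, Pow(Add(17, 0), Rational(1, 2)))))) = Add(Pow(-9, 2), Mul(-1, Mul(Pow(-37, -1), Add(0, Pow(17, Rational(1, 2)))))) = Add(81, Mul(-1, Mul(Rational(-1, 37), Pow(17, Rational(1, 2))))) = Add(81, Mul(Rational(1, 37), Pow(17, Rational(1, 2))))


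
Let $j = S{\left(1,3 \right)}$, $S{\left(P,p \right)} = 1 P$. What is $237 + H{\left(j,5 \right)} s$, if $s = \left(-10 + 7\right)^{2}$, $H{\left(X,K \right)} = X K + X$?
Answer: $291$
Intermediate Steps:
$S{\left(P,p \right)} = P$
$j = 1$
$H{\left(X,K \right)} = X + K X$ ($H{\left(X,K \right)} = K X + X = X + K X$)
$s = 9$ ($s = \left(-3\right)^{2} = 9$)
$237 + H{\left(j,5 \right)} s = 237 + 1 \left(1 + 5\right) 9 = 237 + 1 \cdot 6 \cdot 9 = 237 + 6 \cdot 9 = 237 + 54 = 291$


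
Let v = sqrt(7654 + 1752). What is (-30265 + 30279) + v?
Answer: 14 + sqrt(9406) ≈ 110.98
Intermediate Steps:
v = sqrt(9406) ≈ 96.984
(-30265 + 30279) + v = (-30265 + 30279) + sqrt(9406) = 14 + sqrt(9406)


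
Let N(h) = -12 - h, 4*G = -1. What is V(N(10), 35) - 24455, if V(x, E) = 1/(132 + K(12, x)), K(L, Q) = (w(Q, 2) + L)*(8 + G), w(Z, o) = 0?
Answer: -5502374/225 ≈ -24455.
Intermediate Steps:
G = -1/4 (G = (1/4)*(-1) = -1/4 ≈ -0.25000)
K(L, Q) = 31*L/4 (K(L, Q) = (0 + L)*(8 - 1/4) = L*(31/4) = 31*L/4)
V(x, E) = 1/225 (V(x, E) = 1/(132 + (31/4)*12) = 1/(132 + 93) = 1/225)
V(N(10), 35) - 24455 = 1/225 - 24455 = -5502374/225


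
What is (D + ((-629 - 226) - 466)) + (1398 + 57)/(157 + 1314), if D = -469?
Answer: -2631635/1471 ≈ -1789.0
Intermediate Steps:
(D + ((-629 - 226) - 466)) + (1398 + 57)/(157 + 1314) = (-469 + ((-629 - 226) - 466)) + (1398 + 57)/(157 + 1314) = (-469 + (-855 - 466)) + 1455/1471 = (-469 - 1321) + 1455*(1/1471) = -1790 + 1455/1471 = -2631635/1471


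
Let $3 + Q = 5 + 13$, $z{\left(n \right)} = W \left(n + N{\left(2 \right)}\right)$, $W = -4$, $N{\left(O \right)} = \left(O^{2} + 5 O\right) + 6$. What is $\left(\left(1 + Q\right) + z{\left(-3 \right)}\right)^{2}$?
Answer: $2704$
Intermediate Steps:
$N{\left(O \right)} = 6 + O^{2} + 5 O$
$z{\left(n \right)} = -80 - 4 n$ ($z{\left(n \right)} = - 4 \left(n + \left(6 + 2^{2} + 5 \cdot 2\right)\right) = - 4 \left(n + \left(6 + 4 + 10\right)\right) = - 4 \left(n + 20\right) = - 4 \left(20 + n\right) = -80 - 4 n$)
$Q = 15$ ($Q = -3 + \left(5 + 13\right) = -3 + 18 = 15$)
$\left(\left(1 + Q\right) + z{\left(-3 \right)}\right)^{2} = \left(\left(1 + 15\right) - 68\right)^{2} = \left(16 + \left(-80 + 12\right)\right)^{2} = \left(16 - 68\right)^{2} = \left(-52\right)^{2} = 2704$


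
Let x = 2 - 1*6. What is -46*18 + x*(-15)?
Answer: -768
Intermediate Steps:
x = -4 (x = 2 - 6 = -4)
-46*18 + x*(-15) = -46*18 - 4*(-15) = -828 + 60 = -768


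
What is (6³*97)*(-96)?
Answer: -2011392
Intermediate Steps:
(6³*97)*(-96) = (216*97)*(-96) = 20952*(-96) = -2011392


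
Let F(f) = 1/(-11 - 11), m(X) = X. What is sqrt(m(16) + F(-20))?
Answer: 3*sqrt(858)/22 ≈ 3.9943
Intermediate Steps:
F(f) = -1/22 (F(f) = 1/(-22) = -1/22)
sqrt(m(16) + F(-20)) = sqrt(16 - 1/22) = sqrt(351/22) = 3*sqrt(858)/22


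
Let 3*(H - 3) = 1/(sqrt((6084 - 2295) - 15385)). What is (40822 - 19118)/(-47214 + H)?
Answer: -106938403562016/232614677965645 + 130224*I*sqrt(2899)/232614677965645 ≈ -0.45972 + 3.0142e-8*I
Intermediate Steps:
H = 3 - I*sqrt(2899)/17394 (H = 3 + 1/(3*(sqrt((6084 - 2295) - 15385))) = 3 + 1/(3*(sqrt(3789 - 15385))) = 3 + 1/(3*(sqrt(-11596))) = 3 + 1/(3*((2*I*sqrt(2899)))) = 3 + (-I*sqrt(2899)/5798)/3 = 3 - I*sqrt(2899)/17394 ≈ 3.0 - 0.0030955*I)
(40822 - 19118)/(-47214 + H) = (40822 - 19118)/(-47214 + (3 - I*sqrt(2899)/17394)) = 21704/(-47211 - I*sqrt(2899)/17394)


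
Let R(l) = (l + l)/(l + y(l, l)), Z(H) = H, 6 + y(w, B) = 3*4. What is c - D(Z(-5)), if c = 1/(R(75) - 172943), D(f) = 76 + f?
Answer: -331528208/4669411 ≈ -71.000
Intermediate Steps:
y(w, B) = 6 (y(w, B) = -6 + 3*4 = -6 + 12 = 6)
R(l) = 2*l/(6 + l) (R(l) = (l + l)/(l + 6) = (2*l)/(6 + l) = 2*l/(6 + l))
c = -27/4669411 (c = 1/(2*75/(6 + 75) - 172943) = 1/(2*75/81 - 172943) = 1/(2*75*(1/81) - 172943) = 1/(50/27 - 172943) = 1/(-4669411/27) = -27/4669411 ≈ -5.7823e-6)
c - D(Z(-5)) = -27/4669411 - (76 - 5) = -27/4669411 - 1*71 = -27/4669411 - 71 = -331528208/4669411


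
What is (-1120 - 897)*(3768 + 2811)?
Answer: -13269843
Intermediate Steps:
(-1120 - 897)*(3768 + 2811) = -2017*6579 = -13269843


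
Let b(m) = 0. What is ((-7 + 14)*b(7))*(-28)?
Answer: 0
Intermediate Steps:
((-7 + 14)*b(7))*(-28) = ((-7 + 14)*0)*(-28) = (7*0)*(-28) = 0*(-28) = 0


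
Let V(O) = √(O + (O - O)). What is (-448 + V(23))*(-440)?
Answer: 197120 - 440*√23 ≈ 1.9501e+5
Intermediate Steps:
V(O) = √O (V(O) = √(O + 0) = √O)
(-448 + V(23))*(-440) = (-448 + √23)*(-440) = 197120 - 440*√23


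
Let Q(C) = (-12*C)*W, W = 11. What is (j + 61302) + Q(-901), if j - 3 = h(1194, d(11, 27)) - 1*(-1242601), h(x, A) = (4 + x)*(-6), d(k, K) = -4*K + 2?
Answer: 1415650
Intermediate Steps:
d(k, K) = 2 - 4*K
h(x, A) = -24 - 6*x
Q(C) = -132*C (Q(C) = -12*C*11 = -132*C)
j = 1235416 (j = 3 + ((-24 - 6*1194) - 1*(-1242601)) = 3 + ((-24 - 7164) + 1242601) = 3 + (-7188 + 1242601) = 3 + 1235413 = 1235416)
(j + 61302) + Q(-901) = (1235416 + 61302) - 132*(-901) = 1296718 + 118932 = 1415650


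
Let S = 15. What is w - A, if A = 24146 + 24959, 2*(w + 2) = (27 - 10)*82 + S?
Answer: -96805/2 ≈ -48403.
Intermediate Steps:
w = 1405/2 (w = -2 + ((27 - 10)*82 + 15)/2 = -2 + (17*82 + 15)/2 = -2 + (1394 + 15)/2 = -2 + (½)*1409 = -2 + 1409/2 = 1405/2 ≈ 702.50)
A = 49105
w - A = 1405/2 - 1*49105 = 1405/2 - 49105 = -96805/2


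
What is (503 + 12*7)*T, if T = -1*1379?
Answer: -809473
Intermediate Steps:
T = -1379
(503 + 12*7)*T = (503 + 12*7)*(-1379) = (503 + 84)*(-1379) = 587*(-1379) = -809473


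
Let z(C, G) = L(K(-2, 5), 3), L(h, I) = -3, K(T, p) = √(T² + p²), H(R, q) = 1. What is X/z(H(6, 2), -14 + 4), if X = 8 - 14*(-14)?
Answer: -68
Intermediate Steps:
z(C, G) = -3
X = 204 (X = 8 + 196 = 204)
X/z(H(6, 2), -14 + 4) = 204/(-3) = 204*(-⅓) = -68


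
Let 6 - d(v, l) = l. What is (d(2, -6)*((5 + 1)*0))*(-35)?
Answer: 0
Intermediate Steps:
d(v, l) = 6 - l
(d(2, -6)*((5 + 1)*0))*(-35) = ((6 - 1*(-6))*((5 + 1)*0))*(-35) = ((6 + 6)*(6*0))*(-35) = (12*0)*(-35) = 0*(-35) = 0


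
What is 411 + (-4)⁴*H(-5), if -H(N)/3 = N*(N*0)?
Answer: 411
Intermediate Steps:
H(N) = 0 (H(N) = -3*N*N*0 = -3*N*0 = -3*0 = 0)
411 + (-4)⁴*H(-5) = 411 + (-4)⁴*0 = 411 + 256*0 = 411 + 0 = 411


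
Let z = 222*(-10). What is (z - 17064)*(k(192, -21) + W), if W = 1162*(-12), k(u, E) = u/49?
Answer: 13172206176/49 ≈ 2.6882e+8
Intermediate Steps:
z = -2220
k(u, E) = u/49 (k(u, E) = u*(1/49) = u/49)
W = -13944
(z - 17064)*(k(192, -21) + W) = (-2220 - 17064)*((1/49)*192 - 13944) = -19284*(192/49 - 13944) = -19284*(-683064/49) = 13172206176/49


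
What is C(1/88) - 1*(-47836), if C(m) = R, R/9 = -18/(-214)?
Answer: 5118533/107 ≈ 47837.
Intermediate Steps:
R = 81/107 (R = 9*(-18/(-214)) = 9*(-18*(-1/214)) = 9*(9/107) = 81/107 ≈ 0.75701)
C(m) = 81/107
C(1/88) - 1*(-47836) = 81/107 - 1*(-47836) = 81/107 + 47836 = 5118533/107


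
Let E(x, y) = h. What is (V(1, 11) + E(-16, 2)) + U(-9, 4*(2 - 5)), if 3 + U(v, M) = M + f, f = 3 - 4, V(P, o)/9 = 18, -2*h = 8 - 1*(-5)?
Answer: 279/2 ≈ 139.50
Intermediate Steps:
h = -13/2 (h = -(8 - 1*(-5))/2 = -(8 + 5)/2 = -½*13 = -13/2 ≈ -6.5000)
V(P, o) = 162 (V(P, o) = 9*18 = 162)
f = -1
E(x, y) = -13/2
U(v, M) = -4 + M (U(v, M) = -3 + (M - 1) = -3 + (-1 + M) = -4 + M)
(V(1, 11) + E(-16, 2)) + U(-9, 4*(2 - 5)) = (162 - 13/2) + (-4 + 4*(2 - 5)) = 311/2 + (-4 + 4*(-3)) = 311/2 + (-4 - 12) = 311/2 - 16 = 279/2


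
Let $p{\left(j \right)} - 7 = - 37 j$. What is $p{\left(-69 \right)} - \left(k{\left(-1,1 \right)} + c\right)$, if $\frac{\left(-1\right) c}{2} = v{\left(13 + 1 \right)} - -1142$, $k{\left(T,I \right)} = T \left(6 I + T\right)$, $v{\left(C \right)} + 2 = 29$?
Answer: $4903$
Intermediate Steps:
$v{\left(C \right)} = 27$ ($v{\left(C \right)} = -2 + 29 = 27$)
$k{\left(T,I \right)} = T \left(T + 6 I\right)$
$p{\left(j \right)} = 7 - 37 j$
$c = -2338$ ($c = - 2 \left(27 - -1142\right) = - 2 \left(27 + 1142\right) = \left(-2\right) 1169 = -2338$)
$p{\left(-69 \right)} - \left(k{\left(-1,1 \right)} + c\right) = \left(7 - -2553\right) - \left(- (-1 + 6 \cdot 1) - 2338\right) = \left(7 + 2553\right) - \left(- (-1 + 6) - 2338\right) = 2560 - \left(\left(-1\right) 5 - 2338\right) = 2560 - \left(-5 - 2338\right) = 2560 - -2343 = 2560 + 2343 = 4903$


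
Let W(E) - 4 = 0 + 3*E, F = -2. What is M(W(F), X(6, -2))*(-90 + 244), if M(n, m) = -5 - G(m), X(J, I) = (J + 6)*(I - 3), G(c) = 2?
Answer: -1078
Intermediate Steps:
X(J, I) = (-3 + I)*(6 + J) (X(J, I) = (6 + J)*(-3 + I) = (-3 + I)*(6 + J))
W(E) = 4 + 3*E (W(E) = 4 + (0 + 3*E) = 4 + 3*E)
M(n, m) = -7 (M(n, m) = -5 - 1*2 = -5 - 2 = -7)
M(W(F), X(6, -2))*(-90 + 244) = -7*(-90 + 244) = -7*154 = -1078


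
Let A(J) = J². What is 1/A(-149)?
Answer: 1/22201 ≈ 4.5043e-5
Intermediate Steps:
1/A(-149) = 1/((-149)²) = 1/22201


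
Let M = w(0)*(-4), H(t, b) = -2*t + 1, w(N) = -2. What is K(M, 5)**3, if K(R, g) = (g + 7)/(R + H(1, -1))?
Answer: 1728/343 ≈ 5.0379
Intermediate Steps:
H(t, b) = 1 - 2*t
M = 8 (M = -2*(-4) = 8)
K(R, g) = (7 + g)/(-1 + R) (K(R, g) = (g + 7)/(R + (1 - 2*1)) = (7 + g)/(R + (1 - 2)) = (7 + g)/(R - 1) = (7 + g)/(-1 + R))
K(M, 5)**3 = ((7 + 5)/(-1 + 8))**3 = (12/7)**3 = 1728/343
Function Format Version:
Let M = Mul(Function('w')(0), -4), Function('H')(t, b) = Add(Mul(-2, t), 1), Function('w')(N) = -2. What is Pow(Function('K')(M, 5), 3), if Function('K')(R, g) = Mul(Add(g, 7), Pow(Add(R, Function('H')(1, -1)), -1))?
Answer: Rational(1728, 343) ≈ 5.0379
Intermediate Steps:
Function('H')(t, b) = Add(1, Mul(-2, t))
M = 8 (M = Mul(-2, -4) = 8)
Function('K')(R, g) = Mul(Pow(Add(-1, R), -1), Add(7, g)) (Function('K')(R, g) = Mul(Add(g, 7), Pow(Add(R, Add(1, Mul(-2, 1))), -1)) = Mul(Add(7, g), Pow(Add(R, Add(1, -2)), -1)) = Mul(Add(7, g), Pow(Add(R, -1), -1)) = Mul(Add(7, g), Pow(Add(-1, R), -1)) = Mul(Pow(Add(-1, R), -1), Add(7, g)))
Pow(Function('K')(M, 5), 3) = Pow(Mul(Pow(Add(-1, 8), -1), Add(7, 5)), 3) = Pow(Mul(Pow(7, -1), 12), 3) = Pow(Mul(Rational(1, 7), 12), 3) = Pow(Rational(12, 7), 3) = Rational(1728, 343)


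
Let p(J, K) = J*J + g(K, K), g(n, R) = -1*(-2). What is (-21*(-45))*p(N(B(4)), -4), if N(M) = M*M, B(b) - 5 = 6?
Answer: 13837635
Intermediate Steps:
g(n, R) = 2
B(b) = 11 (B(b) = 5 + 6 = 11)
N(M) = M²
p(J, K) = 2 + J² (p(J, K) = J*J + 2 = J² + 2 = 2 + J²)
(-21*(-45))*p(N(B(4)), -4) = (-21*(-45))*(2 + (11²)²) = 945*(2 + 121²) = 945*(2 + 14641) = 945*14643 = 13837635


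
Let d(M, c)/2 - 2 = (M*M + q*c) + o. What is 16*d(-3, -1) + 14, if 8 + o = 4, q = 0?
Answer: 238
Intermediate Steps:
o = -4 (o = -8 + 4 = -4)
d(M, c) = -4 + 2*M**2 (d(M, c) = 4 + 2*((M*M + 0*c) - 4) = 4 + 2*((M**2 + 0) - 4) = 4 + 2*(M**2 - 4) = 4 + 2*(-4 + M**2) = 4 + (-8 + 2*M**2) = -4 + 2*M**2)
16*d(-3, -1) + 14 = 16*(-4 + 2*(-3)**2) + 14 = 16*(-4 + 2*9) + 14 = 16*(-4 + 18) + 14 = 16*14 + 14 = 224 + 14 = 238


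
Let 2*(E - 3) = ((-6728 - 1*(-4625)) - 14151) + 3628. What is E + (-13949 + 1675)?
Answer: -18584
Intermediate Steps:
E = -6310 (E = 3 + (((-6728 - 1*(-4625)) - 14151) + 3628)/2 = 3 + (((-6728 + 4625) - 14151) + 3628)/2 = 3 + ((-2103 - 14151) + 3628)/2 = 3 + (-16254 + 3628)/2 = 3 + (1/2)*(-12626) = 3 - 6313 = -6310)
E + (-13949 + 1675) = -6310 + (-13949 + 1675) = -6310 - 12274 = -18584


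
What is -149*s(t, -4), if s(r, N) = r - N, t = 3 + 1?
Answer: -1192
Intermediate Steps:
t = 4
-149*s(t, -4) = -149*(4 - 1*(-4)) = -149*(4 + 4) = -149*8 = -1192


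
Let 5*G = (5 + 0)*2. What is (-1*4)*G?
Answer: -8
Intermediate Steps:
G = 2 (G = ((5 + 0)*2)/5 = (5*2)/5 = (⅕)*10 = 2)
(-1*4)*G = -1*4*2 = -4*2 = -8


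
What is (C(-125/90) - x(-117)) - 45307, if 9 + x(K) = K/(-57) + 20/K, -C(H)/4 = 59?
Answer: -101226265/2223 ≈ -45536.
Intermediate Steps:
C(H) = -236 (C(H) = -4*59 = -236)
x(K) = -9 + 20/K - K/57 (x(K) = -9 + (K/(-57) + 20/K) = -9 + (K*(-1/57) + 20/K) = -9 + (-K/57 + 20/K) = -9 + (20/K - K/57) = -9 + 20/K - K/57)
(C(-125/90) - x(-117)) - 45307 = (-236 - (-9 + 20/(-117) - 1/57*(-117))) - 45307 = (-236 - (-9 + 20*(-1/117) + 39/19)) - 45307 = (-236 - (-9 - 20/117 + 39/19)) - 45307 = (-236 - 1*(-15824/2223)) - 45307 = (-236 + 15824/2223) - 45307 = -508804/2223 - 45307 = -101226265/2223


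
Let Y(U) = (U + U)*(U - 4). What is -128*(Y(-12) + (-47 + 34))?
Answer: -47488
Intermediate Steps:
Y(U) = 2*U*(-4 + U) (Y(U) = (2*U)*(-4 + U) = 2*U*(-4 + U))
-128*(Y(-12) + (-47 + 34)) = -128*(2*(-12)*(-4 - 12) + (-47 + 34)) = -128*(2*(-12)*(-16) - 13) = -128*(384 - 13) = -128*371 = -47488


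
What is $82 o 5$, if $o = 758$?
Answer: $310780$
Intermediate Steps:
$82 o 5 = 82 \cdot 758 \cdot 5 = 82 \cdot 3790 = 310780$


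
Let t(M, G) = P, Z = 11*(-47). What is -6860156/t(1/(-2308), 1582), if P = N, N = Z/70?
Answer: 480210920/517 ≈ 9.2884e+5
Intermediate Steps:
Z = -517
N = -517/70 ≈ -7.3857
P = -517/70 ≈ -7.3857
t(M, G) = -517/70
-6860156/t(1/(-2308), 1582) = -6860156/(-517/70) = -6860156*(-70/517) = 480210920/517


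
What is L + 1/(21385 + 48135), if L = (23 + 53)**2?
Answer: 401547521/69520 ≈ 5776.0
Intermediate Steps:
L = 5776 (L = 76**2 = 5776)
L + 1/(21385 + 48135) = 5776 + 1/(21385 + 48135) = 5776 + 1/69520 = 401547521/69520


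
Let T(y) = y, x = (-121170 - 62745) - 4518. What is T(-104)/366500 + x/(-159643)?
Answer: 17261022907/14627289875 ≈ 1.1801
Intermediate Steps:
x = -188433 (x = -183915 - 4518 = -188433)
T(-104)/366500 + x/(-159643) = -104/366500 - 188433/(-159643) = -104*1/366500 - 188433*(-1/159643) = -26/91625 + 188433/159643 = 17261022907/14627289875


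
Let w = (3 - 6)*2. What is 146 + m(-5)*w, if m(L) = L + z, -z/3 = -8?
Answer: 32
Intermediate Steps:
z = 24 (z = -3*(-8) = 24)
m(L) = 24 + L (m(L) = L + 24 = 24 + L)
w = -6 (w = -3*2 = -6)
146 + m(-5)*w = 146 + (24 - 5)*(-6) = 146 + 19*(-6) = 146 - 114 = 32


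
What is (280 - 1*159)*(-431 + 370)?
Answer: -7381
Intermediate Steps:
(280 - 1*159)*(-431 + 370) = (280 - 159)*(-61) = 121*(-61) = -7381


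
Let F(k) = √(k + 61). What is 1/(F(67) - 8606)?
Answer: -4303/37031554 - 2*√2/18515777 ≈ -0.00011635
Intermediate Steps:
F(k) = √(61 + k)
1/(F(67) - 8606) = 1/(√(61 + 67) - 8606) = 1/(√128 - 8606) = 1/(8*√2 - 8606) = 1/(-8606 + 8*√2)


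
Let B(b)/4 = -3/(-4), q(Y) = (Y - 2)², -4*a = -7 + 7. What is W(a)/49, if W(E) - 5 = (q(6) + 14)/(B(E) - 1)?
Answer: 20/49 ≈ 0.40816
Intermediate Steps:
a = 0 (a = -(-7 + 7)/4 = -¼*0 = 0)
q(Y) = (-2 + Y)²
B(b) = 3 (B(b) = 4*(-3/(-4)) = 4*(-3*(-¼)) = 4*(¾) = 3)
W(E) = 20 (W(E) = 5 + ((-2 + 6)² + 14)/(3 - 1) = 5 + (4² + 14)/2 = 5 + (16 + 14)*(½) = 5 + 30*(½) = 5 + 15 = 20)
W(a)/49 = 20/49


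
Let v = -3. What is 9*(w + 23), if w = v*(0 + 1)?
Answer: 180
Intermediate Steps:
w = -3 (w = -3*(0 + 1) = -3*1 = -3)
9*(w + 23) = 9*(-3 + 23) = 9*20 = 180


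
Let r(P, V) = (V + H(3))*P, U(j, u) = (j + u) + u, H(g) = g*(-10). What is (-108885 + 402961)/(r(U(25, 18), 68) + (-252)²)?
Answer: 147038/32911 ≈ 4.4677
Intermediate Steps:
H(g) = -10*g
U(j, u) = j + 2*u
r(P, V) = P*(-30 + V) (r(P, V) = (V - 10*3)*P = (V - 30)*P = (-30 + V)*P = P*(-30 + V))
(-108885 + 402961)/(r(U(25, 18), 68) + (-252)²) = (-108885 + 402961)/((25 + 2*18)*(-30 + 68) + (-252)²) = 294076/((25 + 36)*38 + 63504) = 294076/(61*38 + 63504) = 294076/(2318 + 63504) = 294076/65822 = 294076*(1/65822) = 147038/32911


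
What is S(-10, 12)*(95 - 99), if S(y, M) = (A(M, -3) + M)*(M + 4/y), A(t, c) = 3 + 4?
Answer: -4408/5 ≈ -881.60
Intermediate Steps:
A(t, c) = 7
S(y, M) = (7 + M)*(M + 4/y)
S(-10, 12)*(95 - 99) = ((28 + 4*12 + 12*(-10)*(7 + 12))/(-10))*(95 - 99) = -(28 + 48 + 12*(-10)*19)/10*(-4) = -(28 + 48 - 2280)/10*(-4) = -⅒*(-2204)*(-4) = (1102/5)*(-4) = -4408/5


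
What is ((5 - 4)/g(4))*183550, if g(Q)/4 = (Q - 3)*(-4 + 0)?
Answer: -91775/8 ≈ -11472.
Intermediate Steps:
g(Q) = 48 - 16*Q (g(Q) = 4*((Q - 3)*(-4 + 0)) = 4*((-3 + Q)*(-4)) = 4*(12 - 4*Q) = 48 - 16*Q)
((5 - 4)/g(4))*183550 = ((5 - 4)/(48 - 16*4))*183550 = (1/(48 - 64))*183550 = (1/(-16))*183550 = (1*(-1/16))*183550 = -1/16*183550 = -91775/8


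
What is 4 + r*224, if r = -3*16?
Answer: -10748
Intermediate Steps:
r = -48
4 + r*224 = 4 - 48*224 = 4 - 10752 = -10748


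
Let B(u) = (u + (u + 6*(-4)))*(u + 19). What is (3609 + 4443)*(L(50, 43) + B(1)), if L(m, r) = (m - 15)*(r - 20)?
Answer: 2938980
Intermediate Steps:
B(u) = (-24 + 2*u)*(19 + u) (B(u) = (u + (u - 24))*(19 + u) = (u + (-24 + u))*(19 + u) = (-24 + 2*u)*(19 + u))
L(m, r) = (-20 + r)*(-15 + m) (L(m, r) = (-15 + m)*(-20 + r) = (-20 + r)*(-15 + m))
(3609 + 4443)*(L(50, 43) + B(1)) = (3609 + 4443)*((300 - 20*50 - 15*43 + 50*43) + (-456 + 2*1² + 14*1)) = 8052*((300 - 1000 - 645 + 2150) + (-456 + 2*1 + 14)) = 8052*(805 + (-456 + 2 + 14)) = 8052*(805 - 440) = 8052*365 = 2938980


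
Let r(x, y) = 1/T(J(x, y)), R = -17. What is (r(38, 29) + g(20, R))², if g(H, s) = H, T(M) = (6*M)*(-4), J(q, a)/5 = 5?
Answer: 143976001/360000 ≈ 399.93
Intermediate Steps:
J(q, a) = 25 (J(q, a) = 5*5 = 25)
T(M) = -24*M
r(x, y) = -1/600 (r(x, y) = 1/(-24*25) = 1/(-600) = -1/600)
(r(38, 29) + g(20, R))² = (-1/600 + 20)² = (11999/600)² = 143976001/360000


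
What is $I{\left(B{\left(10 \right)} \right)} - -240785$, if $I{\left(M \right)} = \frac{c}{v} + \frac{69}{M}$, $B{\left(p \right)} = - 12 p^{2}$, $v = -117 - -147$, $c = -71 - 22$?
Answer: $\frac{96312737}{400} \approx 2.4078 \cdot 10^{5}$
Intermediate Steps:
$c = -93$ ($c = -71 - 22 = -93$)
$v = 30$ ($v = -117 + 147 = 30$)
$I{\left(M \right)} = - \frac{31}{10} + \frac{69}{M}$ ($I{\left(M \right)} = - \frac{93}{30} + \frac{69}{M} = \left(-93\right) \frac{1}{30} + \frac{69}{M} = - \frac{31}{10} + \frac{69}{M}$)
$I{\left(B{\left(10 \right)} \right)} - -240785 = \left(- \frac{31}{10} + \frac{69}{\left(-12\right) 10^{2}}\right) - -240785 = \left(- \frac{31}{10} + \frac{69}{\left(-12\right) 100}\right) + 240785 = \left(- \frac{31}{10} + \frac{69}{-1200}\right) + 240785 = \left(- \frac{31}{10} + 69 \left(- \frac{1}{1200}\right)\right) + 240785 = \left(- \frac{31}{10} - \frac{23}{400}\right) + 240785 = - \frac{1263}{400} + 240785 = \frac{96312737}{400}$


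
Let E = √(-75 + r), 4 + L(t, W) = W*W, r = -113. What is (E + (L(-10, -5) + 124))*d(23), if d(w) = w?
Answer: 3335 + 46*I*√47 ≈ 3335.0 + 315.36*I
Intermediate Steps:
L(t, W) = -4 + W² (L(t, W) = -4 + W*W = -4 + W²)
E = 2*I*√47 (E = √(-75 - 113) = √(-188) = 2*I*√47 ≈ 13.711*I)
(E + (L(-10, -5) + 124))*d(23) = (2*I*√47 + ((-4 + (-5)²) + 124))*23 = (2*I*√47 + ((-4 + 25) + 124))*23 = (2*I*√47 + (21 + 124))*23 = (2*I*√47 + 145)*23 = (145 + 2*I*√47)*23 = 3335 + 46*I*√47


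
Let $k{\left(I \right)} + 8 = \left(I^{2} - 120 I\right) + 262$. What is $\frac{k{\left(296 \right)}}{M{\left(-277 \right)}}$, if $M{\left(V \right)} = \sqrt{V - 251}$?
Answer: $- \frac{8725 i \sqrt{33}}{22} \approx - 2278.2 i$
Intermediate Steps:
$M{\left(V \right)} = \sqrt{-251 + V}$
$k{\left(I \right)} = 254 + I^{2} - 120 I$ ($k{\left(I \right)} = -8 + \left(\left(I^{2} - 120 I\right) + 262\right) = -8 + \left(262 + I^{2} - 120 I\right) = 254 + I^{2} - 120 I$)
$\frac{k{\left(296 \right)}}{M{\left(-277 \right)}} = \frac{254 + 296^{2} - 35520}{\sqrt{-251 - 277}} = \frac{254 + 87616 - 35520}{\sqrt{-528}} = \frac{52350}{4 i \sqrt{33}} = 52350 \left(- \frac{i \sqrt{33}}{132}\right) = - \frac{8725 i \sqrt{33}}{22}$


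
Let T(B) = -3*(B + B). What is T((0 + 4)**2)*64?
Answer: -6144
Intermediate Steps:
T(B) = -6*B
T((0 + 4)**2)*64 = -6*(0 + 4)**2*64 = -6*4**2*64 = -6*16*64 = -96*64 = -6144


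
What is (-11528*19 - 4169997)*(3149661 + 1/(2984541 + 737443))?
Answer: -51452533628995900325/3721984 ≈ -1.3824e+13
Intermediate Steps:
(-11528*19 - 4169997)*(3149661 + 1/(2984541 + 737443)) = (-219032 - 4169997)*(3149661 + 1/3721984) = -4389029*(3149661 + 1/3721984) = -4389029*11722987847425/3721984 = -51452533628995900325/3721984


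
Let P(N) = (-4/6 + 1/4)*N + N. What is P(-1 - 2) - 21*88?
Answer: -7399/4 ≈ -1849.8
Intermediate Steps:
P(N) = 7*N/12 (P(N) = (-4*⅙ + 1*(¼))*N + N = (-⅔ + ¼)*N + N = -5*N/12 + N = 7*N/12)
P(-1 - 2) - 21*88 = 7*(-1 - 2)/12 - 21*88 = (7/12)*(-3) - 1848 = -7/4 - 1848 = -7399/4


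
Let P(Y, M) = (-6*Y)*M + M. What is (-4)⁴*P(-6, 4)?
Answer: 37888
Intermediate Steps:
P(Y, M) = M - 6*M*Y (P(Y, M) = -6*M*Y + M = M - 6*M*Y)
(-4)⁴*P(-6, 4) = (-4)⁴*(4*(1 - 6*(-6))) = 256*(4*(1 + 36)) = 256*(4*37) = 256*148 = 37888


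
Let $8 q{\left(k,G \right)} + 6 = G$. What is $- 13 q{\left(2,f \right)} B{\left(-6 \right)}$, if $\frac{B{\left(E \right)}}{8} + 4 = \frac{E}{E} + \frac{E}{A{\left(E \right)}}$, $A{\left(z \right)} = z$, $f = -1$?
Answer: $-182$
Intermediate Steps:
$q{\left(k,G \right)} = - \frac{3}{4} + \frac{G}{8}$
$B{\left(E \right)} = -16$ ($B{\left(E \right)} = -32 + 8 \left(\frac{E}{E} + \frac{E}{E}\right) = -32 + 8 \left(1 + 1\right) = -32 + 8 \cdot 2 = -32 + 16 = -16$)
$- 13 q{\left(2,f \right)} B{\left(-6 \right)} = - 13 \left(- \frac{3}{4} + \frac{1}{8} \left(-1\right)\right) \left(-16\right) = - 13 \left(- \frac{3}{4} - \frac{1}{8}\right) \left(-16\right) = \left(-13\right) \left(- \frac{7}{8}\right) \left(-16\right) = \frac{91}{8} \left(-16\right) = -182$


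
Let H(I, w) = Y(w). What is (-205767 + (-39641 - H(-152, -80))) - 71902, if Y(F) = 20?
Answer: -317330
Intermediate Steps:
H(I, w) = 20
(-205767 + (-39641 - H(-152, -80))) - 71902 = (-205767 + (-39641 - 1*20)) - 71902 = (-205767 + (-39641 - 20)) - 71902 = (-205767 - 39661) - 71902 = -245428 - 71902 = -317330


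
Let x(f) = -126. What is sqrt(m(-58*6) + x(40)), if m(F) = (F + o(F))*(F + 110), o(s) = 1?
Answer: 2*sqrt(20615) ≈ 287.16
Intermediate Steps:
m(F) = (1 + F)*(110 + F) (m(F) = (F + 1)*(F + 110) = (1 + F)*(110 + F))
sqrt(m(-58*6) + x(40)) = sqrt((110 + (-58*6)**2 + 111*(-58*6)) - 126) = sqrt((110 + (-1*348)**2 + 111*(-1*348)) - 126) = sqrt((110 + (-348)**2 + 111*(-348)) - 126) = sqrt((110 + 121104 - 38628) - 126) = sqrt(82586 - 126) = sqrt(82460) = 2*sqrt(20615)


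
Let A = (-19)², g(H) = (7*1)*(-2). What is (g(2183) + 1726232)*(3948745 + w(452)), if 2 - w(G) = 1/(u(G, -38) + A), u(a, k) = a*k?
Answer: 38205911624857236/5605 ≈ 6.8164e+12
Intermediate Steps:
g(H) = -14 (g(H) = 7*(-2) = -14)
A = 361
w(G) = 2 - 1/(361 - 38*G) (w(G) = 2 - 1/(G*(-38) + 361) = 2 - 1/(-38*G + 361) = 2 - 1/(361 - 38*G))
(g(2183) + 1726232)*(3948745 + w(452)) = (-14 + 1726232)*(3948745 + (721 - 76*452)/(19*(19 - 2*452))) = 1726218*(3948745 + (721 - 34352)/(19*(19 - 904))) = 1726218*(3948745 + (1/19)*(-33631)/(-885)) = 1726218*(3948745 + (1/19)*(-1/885)*(-33631)) = 1726218*(3948745 + 33631/16815) = 1726218*(66398180806/16815) = 38205911624857236/5605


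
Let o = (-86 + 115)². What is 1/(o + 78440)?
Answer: 1/79281 ≈ 1.2613e-5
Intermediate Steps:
o = 841 (o = 29² = 841)
1/(o + 78440) = 1/(841 + 78440) = 1/79281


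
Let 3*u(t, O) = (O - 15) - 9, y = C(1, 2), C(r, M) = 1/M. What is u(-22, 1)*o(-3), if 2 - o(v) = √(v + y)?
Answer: -46/3 + 23*I*√10/6 ≈ -15.333 + 12.122*I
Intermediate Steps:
y = ½ (y = 1/2 = ½ ≈ 0.50000)
u(t, O) = -8 + O/3 (u(t, O) = ((O - 15) - 9)/3 = ((-15 + O) - 9)/3 = (-24 + O)/3 = -8 + O/3)
o(v) = 2 - √(½ + v) (o(v) = 2 - √(v + ½) = 2 - √(½ + v))
u(-22, 1)*o(-3) = (-8 + (⅓)*1)*(2 - √(2 + 4*(-3))/2) = (-8 + ⅓)*(2 - √(2 - 12)/2) = -23*(2 - I*√10/2)/3 = -46/3 + 23*I*√10/6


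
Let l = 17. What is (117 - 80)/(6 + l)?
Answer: 37/23 ≈ 1.6087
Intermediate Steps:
(117 - 80)/(6 + l) = (117 - 80)/(6 + 17) = 37/23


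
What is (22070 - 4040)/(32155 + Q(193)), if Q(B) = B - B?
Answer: 3606/6431 ≈ 0.56072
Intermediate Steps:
Q(B) = 0
(22070 - 4040)/(32155 + Q(193)) = (22070 - 4040)/(32155 + 0) = 18030/32155 = 18030*(1/32155) = 3606/6431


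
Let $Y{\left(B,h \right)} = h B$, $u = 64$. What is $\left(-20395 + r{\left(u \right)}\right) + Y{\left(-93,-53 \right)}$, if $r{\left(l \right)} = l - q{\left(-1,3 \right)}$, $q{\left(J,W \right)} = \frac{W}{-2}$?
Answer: $- \frac{30801}{2} \approx -15401.0$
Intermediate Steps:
$q{\left(J,W \right)} = - \frac{W}{2}$ ($q{\left(J,W \right)} = W \left(- \frac{1}{2}\right) = - \frac{W}{2}$)
$r{\left(l \right)} = \frac{3}{2} + l$ ($r{\left(l \right)} = l - \left(- \frac{1}{2}\right) 3 = l - - \frac{3}{2} = l + \frac{3}{2} = \frac{3}{2} + l$)
$Y{\left(B,h \right)} = B h$
$\left(-20395 + r{\left(u \right)}\right) + Y{\left(-93,-53 \right)} = \left(-20395 + \left(\frac{3}{2} + 64\right)\right) - -4929 = \left(-20395 + \frac{131}{2}\right) + 4929 = - \frac{40659}{2} + 4929 = - \frac{30801}{2}$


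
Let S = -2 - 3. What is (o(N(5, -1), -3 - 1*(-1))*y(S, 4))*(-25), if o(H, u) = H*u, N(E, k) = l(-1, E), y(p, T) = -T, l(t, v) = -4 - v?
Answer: 1800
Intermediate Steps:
S = -5
N(E, k) = -4 - E
(o(N(5, -1), -3 - 1*(-1))*y(S, 4))*(-25) = (((-4 - 1*5)*(-3 - 1*(-1)))*(-1*4))*(-25) = (((-4 - 5)*(-3 + 1))*(-4))*(-25) = (-9*(-2)*(-4))*(-25) = (18*(-4))*(-25) = -72*(-25) = 1800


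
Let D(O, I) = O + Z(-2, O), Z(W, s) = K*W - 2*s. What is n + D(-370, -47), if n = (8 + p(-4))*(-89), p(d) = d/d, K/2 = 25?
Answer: -531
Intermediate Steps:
K = 50 (K = 2*25 = 50)
Z(W, s) = -2*s + 50*W (Z(W, s) = 50*W - 2*s = -2*s + 50*W)
D(O, I) = -100 - O (D(O, I) = O + (-2*O + 50*(-2)) = O + (-2*O - 100) = O + (-100 - 2*O) = -100 - O)
p(d) = 1
n = -801 (n = (8 + 1)*(-89) = 9*(-89) = -801)
n + D(-370, -47) = -801 + (-100 - 1*(-370)) = -801 + (-100 + 370) = -801 + 270 = -531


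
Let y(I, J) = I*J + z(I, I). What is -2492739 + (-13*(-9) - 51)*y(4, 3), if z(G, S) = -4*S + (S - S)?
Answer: -2493003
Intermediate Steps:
z(G, S) = -4*S (z(G, S) = -4*S + 0 = -4*S)
y(I, J) = -4*I + I*J (y(I, J) = I*J - 4*I = -4*I + I*J)
-2492739 + (-13*(-9) - 51)*y(4, 3) = -2492739 + (-13*(-9) - 51)*(4*(-4 + 3)) = -2492739 + (117 - 51)*(4*(-1)) = -2492739 + 66*(-4) = -2492739 - 264 = -2493003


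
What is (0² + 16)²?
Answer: 256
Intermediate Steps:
(0² + 16)² = (0 + 16)² = 16² = 256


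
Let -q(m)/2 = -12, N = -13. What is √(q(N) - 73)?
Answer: 7*I ≈ 7.0*I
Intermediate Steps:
q(m) = 24 (q(m) = -2*(-12) = 24)
√(q(N) - 73) = √(24 - 73) = √(-49) = 7*I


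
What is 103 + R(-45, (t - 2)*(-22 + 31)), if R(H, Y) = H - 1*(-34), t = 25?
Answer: 92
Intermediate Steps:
R(H, Y) = 34 + H (R(H, Y) = H + 34 = 34 + H)
103 + R(-45, (t - 2)*(-22 + 31)) = 103 + (34 - 45) = 103 - 11 = 92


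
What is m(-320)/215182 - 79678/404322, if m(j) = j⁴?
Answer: 1059901577362151/21750704151 ≈ 48730.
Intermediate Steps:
m(-320)/215182 - 79678/404322 = (-320)⁴/215182 - 79678/404322 = 10485760000*(1/215182) - 79678*1/404322 = 5242880000/107591 - 39839/202161 = 1059901577362151/21750704151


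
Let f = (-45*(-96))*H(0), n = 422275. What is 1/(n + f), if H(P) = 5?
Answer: 1/443875 ≈ 2.2529e-6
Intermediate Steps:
f = 21600 (f = -45*(-96)*5 = 4320*5 = 21600)
1/(n + f) = 1/(422275 + 21600) = 1/443875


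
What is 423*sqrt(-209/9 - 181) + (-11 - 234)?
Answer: -245 + 141*I*sqrt(1838) ≈ -245.0 + 6044.9*I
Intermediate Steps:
423*sqrt(-209/9 - 181) + (-11 - 234) = 423*sqrt(-209*1/9 - 181) - 245 = 423*sqrt(-209/9 - 181) - 245 = 423*sqrt(-1838/9) - 245 = 423*(I*sqrt(1838)/3) - 245 = 141*I*sqrt(1838) - 245 = -245 + 141*I*sqrt(1838)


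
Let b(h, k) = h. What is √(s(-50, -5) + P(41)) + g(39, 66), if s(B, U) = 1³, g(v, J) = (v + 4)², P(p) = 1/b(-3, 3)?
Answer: 1849 + √6/3 ≈ 1849.8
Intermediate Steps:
P(p) = -⅓ (P(p) = 1/(-3) = -⅓)
g(v, J) = (4 + v)²
s(B, U) = 1
√(s(-50, -5) + P(41)) + g(39, 66) = √(1 - ⅓) + (4 + 39)² = √(⅔) + 43² = √6/3 + 1849 = 1849 + √6/3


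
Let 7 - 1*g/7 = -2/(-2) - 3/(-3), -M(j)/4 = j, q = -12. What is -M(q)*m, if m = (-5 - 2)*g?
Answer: 11760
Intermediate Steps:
M(j) = -4*j
g = 35 (g = 49 - 7*(-2/(-2) - 3/(-3)) = 49 - 7*(-2*(-1/2) - 3*(-1/3)) = 49 - 7*(1 + 1) = 49 - 7*2 = 49 - 14 = 35)
m = -245 (m = (-5 - 2)*35 = -7*35 = -245)
-M(q)*m = -(-4*(-12))*(-245) = -48*(-245) = -1*(-11760) = 11760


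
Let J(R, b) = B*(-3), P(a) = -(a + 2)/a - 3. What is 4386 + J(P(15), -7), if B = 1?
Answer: 4383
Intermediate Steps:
P(a) = -3 - (2 + a)/a (P(a) = -(2 + a)/a - 3 = -3 - (2 + a)/a)
J(R, b) = -3 (J(R, b) = 1*(-3) = -3)
4386 + J(P(15), -7) = 4386 - 3 = 4383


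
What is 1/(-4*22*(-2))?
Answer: 1/176 ≈ 0.0056818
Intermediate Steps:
1/(-4*22*(-2)) = 1/(-88*(-2)) = 1/176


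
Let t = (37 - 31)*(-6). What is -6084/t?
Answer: 169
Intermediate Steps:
t = -36 (t = 6*(-6) = -36)
-6084/t = -6084/(-36) = -6084*(-1/36) = 169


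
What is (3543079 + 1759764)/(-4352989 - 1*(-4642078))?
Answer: 5302843/289089 ≈ 18.343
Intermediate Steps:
(3543079 + 1759764)/(-4352989 - 1*(-4642078)) = 5302843/(-4352989 + 4642078) = 5302843/289089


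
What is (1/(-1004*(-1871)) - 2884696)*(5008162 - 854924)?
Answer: -11252897834490442197/939242 ≈ -1.1981e+13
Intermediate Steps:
(1/(-1004*(-1871)) - 2884696)*(5008162 - 854924) = (1/1878484 - 2884696)*4153238 = -5418855280863/1878484*4153238 = -11252897834490442197/939242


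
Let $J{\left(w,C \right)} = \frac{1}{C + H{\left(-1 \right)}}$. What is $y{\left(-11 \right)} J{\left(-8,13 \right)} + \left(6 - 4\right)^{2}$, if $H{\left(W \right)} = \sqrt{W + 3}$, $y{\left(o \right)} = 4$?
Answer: $\frac{720}{167} - \frac{4 \sqrt{2}}{167} \approx 4.2775$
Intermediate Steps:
$H{\left(W \right)} = \sqrt{3 + W}$
$J{\left(w,C \right)} = \frac{1}{C + \sqrt{2}}$ ($J{\left(w,C \right)} = \frac{1}{C + \sqrt{3 - 1}} = \frac{1}{C + \sqrt{2}}$)
$y{\left(-11 \right)} J{\left(-8,13 \right)} + \left(6 - 4\right)^{2} = \frac{4}{13 + \sqrt{2}} + \left(6 - 4\right)^{2} = \frac{4}{13 + \sqrt{2}} + 2^{2} = \frac{4}{13 + \sqrt{2}} + 4 = 4 + \frac{4}{13 + \sqrt{2}}$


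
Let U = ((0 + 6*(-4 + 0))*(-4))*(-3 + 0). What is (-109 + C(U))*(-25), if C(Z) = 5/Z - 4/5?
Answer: 790685/288 ≈ 2745.4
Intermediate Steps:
U = -288 (U = ((0 + 6*(-4))*(-4))*(-3) = ((0 - 24)*(-4))*(-3) = -24*(-4)*(-3) = 96*(-3) = -288)
C(Z) = -⅘ + 5/Z (C(Z) = 5/Z - 4*⅕ = 5/Z - ⅘ = -⅘ + 5/Z)
(-109 + C(U))*(-25) = (-109 + (-⅘ + 5/(-288)))*(-25) = (-109 + (-⅘ + 5*(-1/288)))*(-25) = (-109 + (-⅘ - 5/288))*(-25) = (-109 - 1177/1440)*(-25) = -158137/1440*(-25) = 790685/288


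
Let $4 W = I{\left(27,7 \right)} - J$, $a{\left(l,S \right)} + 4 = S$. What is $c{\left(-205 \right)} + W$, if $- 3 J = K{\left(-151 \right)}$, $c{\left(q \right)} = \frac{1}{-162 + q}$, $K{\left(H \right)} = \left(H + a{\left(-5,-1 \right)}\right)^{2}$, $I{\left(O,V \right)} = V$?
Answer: $\frac{2979669}{1468} \approx 2029.7$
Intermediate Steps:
$a{\left(l,S \right)} = -4 + S$
$K{\left(H \right)} = \left(-5 + H\right)^{2}$ ($K{\left(H \right)} = \left(H - 5\right)^{2} = \left(-5 + H\right)^{2}$)
$J = -8112$ ($J = - \frac{\left(-5 - 151\right)^{2}}{3} = - \frac{\left(-156\right)^{2}}{3} = \left(- \frac{1}{3}\right) 24336 = -8112$)
$W = \frac{8119}{4}$ ($W = \frac{7 - -8112}{4} = \frac{7 + 8112}{4} = \frac{1}{4} \cdot 8119 = \frac{8119}{4} \approx 2029.8$)
$c{\left(-205 \right)} + W = \frac{1}{-162 - 205} + \frac{8119}{4} = \frac{1}{-367} + \frac{8119}{4} = - \frac{1}{367} + \frac{8119}{4} = \frac{2979669}{1468}$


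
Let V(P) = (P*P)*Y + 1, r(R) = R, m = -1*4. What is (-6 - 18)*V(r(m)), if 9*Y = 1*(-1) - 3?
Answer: 440/3 ≈ 146.67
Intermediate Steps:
Y = -4/9 (Y = (1*(-1) - 3)/9 = (-1 - 3)/9 = (1/9)*(-4) = -4/9 ≈ -0.44444)
m = -4
V(P) = 1 - 4*P**2/9 (V(P) = (P*P)*(-4/9) + 1 = P**2*(-4/9) + 1 = -4*P**2/9 + 1 = 1 - 4*P**2/9)
(-6 - 18)*V(r(m)) = (-6 - 18)*(1 - 4/9*(-4)**2) = -24*(1 - 4/9*16) = -24*(1 - 64/9) = -24*(-55/9) = 440/3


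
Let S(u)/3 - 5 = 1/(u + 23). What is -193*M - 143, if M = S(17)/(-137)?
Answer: -667261/5480 ≈ -121.76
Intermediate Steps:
S(u) = 15 + 3/(23 + u) (S(u) = 15 + 3/(u + 23) = 15 + 3/(23 + u))
M = -603/5480 (M = (3*(116 + 5*17)/(23 + 17))/(-137) = (3*(116 + 85)/40)*(-1/137) = (3*(1/40)*201)*(-1/137) = (603/40)*(-1/137) = -603/5480 ≈ -0.11004)
-193*M - 143 = -193*(-603/5480) - 143 = 116379/5480 - 143 = -667261/5480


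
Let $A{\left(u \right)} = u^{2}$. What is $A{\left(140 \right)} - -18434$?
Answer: $38034$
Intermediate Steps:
$A{\left(140 \right)} - -18434 = 140^{2} - -18434 = 19600 + 18434 = 38034$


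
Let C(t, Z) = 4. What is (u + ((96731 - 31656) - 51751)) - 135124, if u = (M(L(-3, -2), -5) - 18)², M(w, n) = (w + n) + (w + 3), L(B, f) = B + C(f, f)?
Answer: -121476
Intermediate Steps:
L(B, f) = 4 + B (L(B, f) = B + 4 = 4 + B)
M(w, n) = 3 + n + 2*w (M(w, n) = (n + w) + (3 + w) = 3 + n + 2*w)
u = 324 (u = ((3 - 5 + 2*(4 - 3)) - 18)² = ((3 - 5 + 2*1) - 18)² = ((3 - 5 + 2) - 18)² = (0 - 18)² = (-18)² = 324)
(u + ((96731 - 31656) - 51751)) - 135124 = (324 + ((96731 - 31656) - 51751)) - 135124 = (324 + (65075 - 51751)) - 135124 = (324 + 13324) - 135124 = 13648 - 135124 = -121476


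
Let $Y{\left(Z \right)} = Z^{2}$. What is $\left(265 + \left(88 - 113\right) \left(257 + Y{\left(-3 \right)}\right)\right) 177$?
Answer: $-1130145$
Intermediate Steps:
$\left(265 + \left(88 - 113\right) \left(257 + Y{\left(-3 \right)}\right)\right) 177 = \left(265 + \left(88 - 113\right) \left(257 + \left(-3\right)^{2}\right)\right) 177 = \left(265 - 25 \left(257 + 9\right)\right) 177 = \left(265 - 6650\right) 177 = \left(-6385\right) 177 = -1130145$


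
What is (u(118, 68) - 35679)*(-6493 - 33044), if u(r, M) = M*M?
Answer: 1227821535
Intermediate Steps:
u(r, M) = M**2
(u(118, 68) - 35679)*(-6493 - 33044) = (68**2 - 35679)*(-6493 - 33044) = (4624 - 35679)*(-39537) = -31055*(-39537) = 1227821535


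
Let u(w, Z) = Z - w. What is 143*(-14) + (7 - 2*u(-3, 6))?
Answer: -2013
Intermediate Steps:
143*(-14) + (7 - 2*u(-3, 6)) = 143*(-14) + (7 - 2*(6 - 1*(-3))) = -2002 + (7 - 2*(6 + 3)) = -2002 + (7 - 2*9) = -2002 + (7 - 18) = -2002 - 11 = -2013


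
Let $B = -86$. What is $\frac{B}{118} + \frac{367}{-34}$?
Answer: $- \frac{23115}{2006} \approx -11.523$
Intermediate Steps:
$\frac{B}{118} + \frac{367}{-34} = - \frac{86}{118} + \frac{367}{-34} = \left(-86\right) \frac{1}{118} + 367 \left(- \frac{1}{34}\right) = - \frac{43}{59} - \frac{367}{34} = - \frac{23115}{2006}$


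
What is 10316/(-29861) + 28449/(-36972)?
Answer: -10520673/9436076 ≈ -1.1149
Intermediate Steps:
10316/(-29861) + 28449/(-36972) = 10316*(-1/29861) + 28449*(-1/36972) = -10316/29861 - 3161/4108 = -10520673/9436076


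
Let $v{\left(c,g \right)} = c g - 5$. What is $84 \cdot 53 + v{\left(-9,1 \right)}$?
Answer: $4438$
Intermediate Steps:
$v{\left(c,g \right)} = -5 + c g$ ($v{\left(c,g \right)} = c g - 5 = -5 + c g$)
$84 \cdot 53 + v{\left(-9,1 \right)} = 84 \cdot 53 - 14 = 4452 - 14 = 4438$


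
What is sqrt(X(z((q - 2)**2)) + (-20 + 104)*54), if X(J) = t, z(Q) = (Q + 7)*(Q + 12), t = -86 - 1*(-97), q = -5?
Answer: sqrt(4547) ≈ 67.431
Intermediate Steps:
t = 11 (t = -86 + 97 = 11)
z(Q) = (7 + Q)*(12 + Q)
X(J) = 11
sqrt(X(z((q - 2)**2)) + (-20 + 104)*54) = sqrt(11 + (-20 + 104)*54) = sqrt(11 + 84*54) = sqrt(11 + 4536) = sqrt(4547)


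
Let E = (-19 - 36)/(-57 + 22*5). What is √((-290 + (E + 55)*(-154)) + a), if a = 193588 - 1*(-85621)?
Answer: √760140151/53 ≈ 520.20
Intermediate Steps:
E = -55/53 (E = -55/(-57 + 110) = -55/53 ≈ -1.0377)
a = 279209 (a = 193588 + 85621 = 279209)
√((-290 + (E + 55)*(-154)) + a) = √((-290 + (-55/53 + 55)*(-154)) + 279209) = √((-290 + (2860/53)*(-154)) + 279209) = √((-290 - 440440/53) + 279209) = √(-455810/53 + 279209) = √(14342267/53) = √760140151/53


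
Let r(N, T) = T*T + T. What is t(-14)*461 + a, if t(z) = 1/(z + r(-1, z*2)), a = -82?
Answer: -60383/742 ≈ -81.379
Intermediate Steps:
r(N, T) = T + T² (r(N, T) = T² + T = T + T²)
t(z) = 1/(z + 2*z*(1 + 2*z)) (t(z) = 1/(z + (z*2)*(1 + z*2)) = 1/(z + (2*z)*(1 + 2*z)) = 1/(z + 2*z*(1 + 2*z)))
t(-14)*461 + a = (1/((-14)*(3 + 4*(-14))))*461 - 82 = -1/(14*(3 - 56))*461 - 82 = -1/14/(-53)*461 - 82 = -1/14*(-1/53)*461 - 82 = (1/742)*461 - 82 = 461/742 - 82 = -60383/742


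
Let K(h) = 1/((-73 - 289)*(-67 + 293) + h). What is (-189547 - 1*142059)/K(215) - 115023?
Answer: 27057939759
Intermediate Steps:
K(h) = 1/(-81812 + h) (K(h) = 1/(-362*226 + h) = 1/(-81812 + h))
(-189547 - 1*142059)/K(215) - 115023 = (-189547 - 1*142059)/(1/(-81812 + 215)) - 115023 = (-189547 - 142059)/(1/(-81597)) - 115023 = -331606/(-1/81597) - 115023 = -331606*(-81597) - 115023 = 27058054782 - 115023 = 27057939759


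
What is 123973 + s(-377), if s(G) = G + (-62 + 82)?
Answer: 123616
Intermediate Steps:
s(G) = 20 + G (s(G) = G + 20 = 20 + G)
123973 + s(-377) = 123973 + (20 - 377) = 123973 - 357 = 123616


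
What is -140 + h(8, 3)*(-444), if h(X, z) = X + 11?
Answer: -8576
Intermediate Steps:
h(X, z) = 11 + X
-140 + h(8, 3)*(-444) = -140 + (11 + 8)*(-444) = -140 + 19*(-444) = -140 - 8436 = -8576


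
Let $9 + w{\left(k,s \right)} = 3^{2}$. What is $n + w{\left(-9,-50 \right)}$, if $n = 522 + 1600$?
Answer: $2122$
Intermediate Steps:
$w{\left(k,s \right)} = 0$ ($w{\left(k,s \right)} = -9 + 3^{2} = -9 + 9 = 0$)
$n = 2122$
$n + w{\left(-9,-50 \right)} = 2122 + 0 = 2122$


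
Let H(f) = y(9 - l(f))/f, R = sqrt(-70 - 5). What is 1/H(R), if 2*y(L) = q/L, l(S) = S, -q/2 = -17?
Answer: 75/17 + 45*I*sqrt(3)/17 ≈ 4.4118 + 4.5848*I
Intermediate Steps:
q = 34 (q = -2*(-17) = 34)
R = 5*I*sqrt(3) (R = sqrt(-75) = 5*I*sqrt(3) ≈ 8.6602*I)
y(L) = 17/L (y(L) = (34/L)/2 = 17/L)
H(f) = 17/(f*(9 - f)) (H(f) = (17/(9 - f))/f = 17/(f*(9 - f)))
1/H(R) = 1/(-17/((5*I*sqrt(3))*(-9 + 5*I*sqrt(3)))) = 1/(-17*(-I*sqrt(3)/15)/(-9 + 5*I*sqrt(3))) = 1/(17*I*sqrt(3)/(15*(-9 + 5*I*sqrt(3)))) = -5*I*sqrt(3)*(-9 + 5*I*sqrt(3))/17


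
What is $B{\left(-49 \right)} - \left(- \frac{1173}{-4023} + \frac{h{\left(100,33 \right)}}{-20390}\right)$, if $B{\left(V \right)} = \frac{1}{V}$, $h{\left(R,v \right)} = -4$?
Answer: $- \frac{209128918}{669903255} \approx -0.31218$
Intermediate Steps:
$B{\left(-49 \right)} - \left(- \frac{1173}{-4023} + \frac{h{\left(100,33 \right)}}{-20390}\right) = \frac{1}{-49} - \left(- \frac{1173}{-4023} - \frac{4}{-20390}\right) = - \frac{1}{49} - \left(\left(-1173\right) \left(- \frac{1}{4023}\right) - - \frac{2}{10195}\right) = - \frac{1}{49} - \left(\frac{391}{1341} + \frac{2}{10195}\right) = - \frac{1}{49} - \frac{3988927}{13671495} = - \frac{209128918}{669903255}$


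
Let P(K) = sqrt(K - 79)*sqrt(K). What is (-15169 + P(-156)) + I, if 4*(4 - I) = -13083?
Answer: -47577/4 - 2*sqrt(9165) ≈ -12086.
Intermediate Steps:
I = 13099/4 (I = 4 - 1/4*(-13083) = 4 + 13083/4 = 13099/4 ≈ 3274.8)
P(K) = sqrt(K)*sqrt(-79 + K) (P(K) = sqrt(-79 + K)*sqrt(K) = sqrt(K)*sqrt(-79 + K))
(-15169 + P(-156)) + I = (-15169 + sqrt(-156)*sqrt(-79 - 156)) + 13099/4 = (-15169 + (2*I*sqrt(39))*sqrt(-235)) + 13099/4 = (-15169 + (2*I*sqrt(39))*(I*sqrt(235))) + 13099/4 = (-15169 - 2*sqrt(9165)) + 13099/4 = -47577/4 - 2*sqrt(9165)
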